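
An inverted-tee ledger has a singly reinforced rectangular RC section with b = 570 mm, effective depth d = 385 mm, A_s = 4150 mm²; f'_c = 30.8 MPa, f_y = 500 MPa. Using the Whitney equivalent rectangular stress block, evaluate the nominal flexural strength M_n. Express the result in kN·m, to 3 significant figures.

T = A_s f_y = 4150 × 500 = 2075000 N = 2075 kN.
From C = T: a = T/(0.85 f'_c b) = 2075000/(0.85 × 30.8 × 570) = 139.05 mm.
M_n = T(d − a/2) = 2075 kN × (385 − 69.525) mm = 654.61 kN·m.

M_n ≈ 655 kN·m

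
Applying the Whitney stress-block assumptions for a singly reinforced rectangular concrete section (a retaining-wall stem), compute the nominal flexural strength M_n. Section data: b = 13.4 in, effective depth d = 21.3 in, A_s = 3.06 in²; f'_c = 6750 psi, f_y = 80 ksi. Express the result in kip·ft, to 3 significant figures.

M_n ≈ 402 kip·ft

T = A_s f_y = 3.06 × 80 = 244.8 kips.
a = T/(0.85 f'_c b) = 244.8/(0.85 × 6.75 × 13.4) = 3.184 in.
M_n = T(d − a/2) = 244.8 × (21.3 − 1.592) = 4824.5 kip·in = 4824.5/12 = 402.04 kip·ft.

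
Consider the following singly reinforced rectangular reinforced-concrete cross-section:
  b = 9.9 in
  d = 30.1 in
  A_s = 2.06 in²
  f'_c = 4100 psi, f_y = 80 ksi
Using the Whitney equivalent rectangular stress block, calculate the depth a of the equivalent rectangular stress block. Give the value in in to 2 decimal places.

T = A_s f_y = 2.06 × 80 = 164.8 kips.
a = T/(0.85 f'_c b) = 164.8/(0.85 × 4.1 × 9.9) = 4.78 in.

a ≈ 4.78 in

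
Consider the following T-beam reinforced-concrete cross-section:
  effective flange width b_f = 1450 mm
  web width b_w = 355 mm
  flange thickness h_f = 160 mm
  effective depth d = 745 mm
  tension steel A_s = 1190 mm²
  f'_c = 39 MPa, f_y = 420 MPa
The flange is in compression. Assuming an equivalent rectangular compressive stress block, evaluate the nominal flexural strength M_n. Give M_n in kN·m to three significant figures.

Tension: T = A_s f_y = 1190 × 420 = 499800 N.
Try a within the flange: a = T/(0.85 f'_c b_f) = 499800/(0.85 × 39 × 1450) = 10.40 mm.
Since a = 10.40 ≤ h_f = 160 mm, the stress block lies entirely in the flange; analyse as a rectangular beam of width b_f.
M_n = T(d − a/2) = 499800 × (745 − 5.2) = 369.75 × 10⁶ N·mm.
M_n = 369.75 kN·m.

M_n ≈ 370 kN·m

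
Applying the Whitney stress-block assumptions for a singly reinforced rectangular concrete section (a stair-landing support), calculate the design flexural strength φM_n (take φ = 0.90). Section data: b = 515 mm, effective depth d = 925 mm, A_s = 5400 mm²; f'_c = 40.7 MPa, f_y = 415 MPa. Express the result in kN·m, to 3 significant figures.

φM_n ≈ 1740 kN·m

T = A_s f_y = 5400 × 415 = 2241000 N = 2241 kN.
From C = T: a = T/(0.85 f'_c b) = 2241000/(0.85 × 40.7 × 515) = 125.78 mm.
M_n = T(d − a/2) = 2241 kN × (925 − 62.89) mm = 1931.99 kN·m.
φM_n = 0.90 × 1931.99 = 1738.79 kN·m.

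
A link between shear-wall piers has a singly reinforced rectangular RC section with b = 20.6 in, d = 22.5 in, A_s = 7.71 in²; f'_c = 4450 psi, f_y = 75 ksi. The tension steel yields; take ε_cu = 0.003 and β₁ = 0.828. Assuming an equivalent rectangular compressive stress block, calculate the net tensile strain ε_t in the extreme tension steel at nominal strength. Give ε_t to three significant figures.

a = A_s f_y/(0.85 f'_c b) = 7.421 in.
β₁ = 0.828, so c = a/β₁ = 7.421/0.828 = 8.963 in.
From the linear strain diagram with ε_cu = 0.003: ε_t = 0.003 (d − c)/c = 0.003 × (22.5 − 8.963)/8.963 = 0.00453.
ε_t is between 0.004 and 0.005 — transition zone.

ε_t ≈ 0.00453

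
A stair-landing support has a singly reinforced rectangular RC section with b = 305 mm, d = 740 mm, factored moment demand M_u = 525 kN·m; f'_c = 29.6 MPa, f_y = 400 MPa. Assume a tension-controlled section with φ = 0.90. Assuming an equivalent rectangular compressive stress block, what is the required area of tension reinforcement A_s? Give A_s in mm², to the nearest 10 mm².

A_s ≈ 2130 mm²

M_n = M_u/φ = 525/0.90 = 583.333 kN·m.
With M_n = 0.85 f'_c a b (d − a/2), solve the quadratic for a:
a = d − √(d² − 2M_n/(0.85 f'_c b)) = 740 − √(740² − 2 × 583.333×10⁶/(0.85 × 29.6 × 305)) = 111.06 mm.
A_s = 0.85 f'_c a b / f_y = 0.85 × 29.6 × 111.06 × 305 / 400 = 2130.6 mm².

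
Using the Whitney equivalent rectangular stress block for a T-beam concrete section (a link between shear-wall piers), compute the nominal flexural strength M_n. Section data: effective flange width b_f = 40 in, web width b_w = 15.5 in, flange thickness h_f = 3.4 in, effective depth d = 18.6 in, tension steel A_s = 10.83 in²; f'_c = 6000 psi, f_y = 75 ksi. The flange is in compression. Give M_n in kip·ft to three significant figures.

M_n ≈ 1120 kip·ft

Tension: T = A_s f_y = 10.83 × 75 = 812.25 kips.
Try a within the flange: a = T/(0.85 f'_c b_f) = 812.25/(0.85 × 6 × 40) = 3.982 in.
a = 3.982 > h_f = 3.4 in: the block extends into the web. Split into flange-overhang and web parts.
C_f = 0.85 f'_c (b_f − b_w) h_f = 0.85 × 6 × (40 − 15.5) × 3.4 = 424.8 kips.
Remaining web compression depth: a_w = (T − C_f)/(0.85 f'_c b_w) = (812.25 − 424.8)/(0.85 × 6 × 15.5) = 4.901 in.
M_n = C_f(d − h_f/2) + (T − C_f)(d − a_w/2) = 424.8 × (18.6 − 1.7) + 387.45 × (18.6 − 2.4505) = 7179.1 + 6257.1 = 13436.2 kip·in.
M_n = 13436.2/12 = 1119.68 kip·ft.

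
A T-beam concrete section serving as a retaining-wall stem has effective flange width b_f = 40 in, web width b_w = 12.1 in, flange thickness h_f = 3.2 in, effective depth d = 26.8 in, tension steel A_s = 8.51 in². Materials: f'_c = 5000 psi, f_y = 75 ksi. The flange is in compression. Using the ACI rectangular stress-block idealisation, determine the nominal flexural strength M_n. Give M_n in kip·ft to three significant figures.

Tension: T = A_s f_y = 8.51 × 75 = 638.25 kips.
Try a within the flange: a = T/(0.85 f'_c b_f) = 638.25/(0.85 × 5 × 40) = 3.754 in.
a = 3.754 > h_f = 3.2 in: the block extends into the web. Split into flange-overhang and web parts.
C_f = 0.85 f'_c (b_f − b_w) h_f = 0.85 × 5 × (40 − 12.1) × 3.2 = 379.4 kips.
Remaining web compression depth: a_w = (T − C_f)/(0.85 f'_c b_w) = (638.25 − 379.4)/(0.85 × 5 × 12.1) = 5.034 in.
M_n = C_f(d − h_f/2) + (T − C_f)(d − a_w/2) = 379.4 × (26.8 − 1.6) + 258.85 × (26.8 − 2.517) = 9560.9 + 6285.7 = 15846.6 kip·in.
M_n = 15846.6/12 = 1320.55 kip·ft.

M_n ≈ 1320 kip·ft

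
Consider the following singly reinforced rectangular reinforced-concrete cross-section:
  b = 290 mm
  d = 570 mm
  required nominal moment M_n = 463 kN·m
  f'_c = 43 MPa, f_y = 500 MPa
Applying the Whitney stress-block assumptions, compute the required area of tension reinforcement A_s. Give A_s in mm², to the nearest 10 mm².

A_s ≈ 1750 mm²

With M_n = 0.85 f'_c a b (d − a/2), solve the quadratic for a:
a = d − √(d² − 2M_n/(0.85 f'_c b)) = 570 − √(570² − 2 × 463×10⁶/(0.85 × 43 × 290)) = 82.62 mm.
A_s = 0.85 f'_c a b / f_y = 0.85 × 43 × 82.62 × 290 / 500 = 1751.5 mm².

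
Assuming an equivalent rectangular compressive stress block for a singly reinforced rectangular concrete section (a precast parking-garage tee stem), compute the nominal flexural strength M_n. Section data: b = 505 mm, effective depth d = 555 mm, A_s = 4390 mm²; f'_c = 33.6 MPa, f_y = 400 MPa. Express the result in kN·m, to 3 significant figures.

M_n ≈ 868 kN·m

T = A_s f_y = 4390 × 400 = 1756000 N = 1756 kN.
From C = T: a = T/(0.85 f'_c b) = 1756000/(0.85 × 33.6 × 505) = 121.75 mm.
M_n = T(d − a/2) = 1756 kN × (555 − 60.875) mm = 867.68 kN·m.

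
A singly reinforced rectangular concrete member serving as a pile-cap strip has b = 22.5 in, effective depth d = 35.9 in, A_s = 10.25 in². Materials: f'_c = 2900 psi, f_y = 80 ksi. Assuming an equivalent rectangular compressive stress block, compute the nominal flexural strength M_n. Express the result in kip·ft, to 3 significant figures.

T = A_s f_y = 10.25 × 80 = 820 kips.
a = T/(0.85 f'_c b) = 820/(0.85 × 2.9 × 22.5) = 14.785 in.
M_n = T(d − a/2) = 820 × (35.9 − 7.3925) = 23376.2 kip·in = 23376.2/12 = 1948.02 kip·ft.

M_n ≈ 1950 kip·ft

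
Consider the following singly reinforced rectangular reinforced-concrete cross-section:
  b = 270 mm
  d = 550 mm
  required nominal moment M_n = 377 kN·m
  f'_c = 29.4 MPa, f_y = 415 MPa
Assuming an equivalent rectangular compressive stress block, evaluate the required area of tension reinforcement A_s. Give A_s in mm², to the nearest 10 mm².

A_s ≈ 1840 mm²

With M_n = 0.85 f'_c a b (d − a/2), solve the quadratic for a:
a = d − √(d² − 2M_n/(0.85 f'_c b)) = 550 − √(550² − 2 × 377×10⁶/(0.85 × 29.4 × 270)) = 113.25 mm.
A_s = 0.85 f'_c a b / f_y = 0.85 × 29.4 × 113.25 × 270 / 415 = 1841.3 mm².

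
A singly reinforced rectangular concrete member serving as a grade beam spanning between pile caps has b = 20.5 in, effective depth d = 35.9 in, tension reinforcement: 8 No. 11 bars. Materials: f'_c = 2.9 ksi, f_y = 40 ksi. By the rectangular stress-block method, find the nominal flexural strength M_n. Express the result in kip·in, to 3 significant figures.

M_n ≈ 15500 kip·in

A_s = 8 × 1.56 = 12.48 in².
T = A_s f_y = 12.48 × 40 = 499.2 kips.
a = T/(0.85 f'_c b) = 499.2/(0.85 × 2.9 × 20.5) = 9.879 in.
M_n = T(d − a/2) = 499.2 × (35.9 − 4.9395) = 15455.5 kip·in.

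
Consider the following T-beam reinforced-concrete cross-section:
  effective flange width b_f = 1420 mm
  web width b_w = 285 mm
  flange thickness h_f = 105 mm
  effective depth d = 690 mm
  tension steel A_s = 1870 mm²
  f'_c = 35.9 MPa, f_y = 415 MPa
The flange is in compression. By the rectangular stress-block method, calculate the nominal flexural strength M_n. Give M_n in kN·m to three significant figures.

Tension: T = A_s f_y = 1870 × 415 = 776050 N.
Try a within the flange: a = T/(0.85 f'_c b_f) = 776050/(0.85 × 35.9 × 1420) = 17.91 mm.
Since a = 17.91 ≤ h_f = 105 mm, the stress block lies entirely in the flange; analyse as a rectangular beam of width b_f.
M_n = T(d − a/2) = 776050 × (690 − 8.955) = 528.52 × 10⁶ N·mm.
M_n = 528.52 kN·m.

M_n ≈ 529 kN·m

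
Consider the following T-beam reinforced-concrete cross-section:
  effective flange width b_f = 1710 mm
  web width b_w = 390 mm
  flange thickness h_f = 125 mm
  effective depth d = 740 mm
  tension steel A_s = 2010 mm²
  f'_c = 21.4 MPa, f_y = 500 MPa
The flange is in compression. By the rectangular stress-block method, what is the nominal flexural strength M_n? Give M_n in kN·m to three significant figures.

M_n ≈ 727 kN·m

Tension: T = A_s f_y = 2010 × 500 = 1005000 N.
Try a within the flange: a = T/(0.85 f'_c b_f) = 1005000/(0.85 × 21.4 × 1710) = 32.31 mm.
Since a = 32.31 ≤ h_f = 125 mm, the stress block lies entirely in the flange; analyse as a rectangular beam of width b_f.
M_n = T(d − a/2) = 1005000 × (740 − 16.155) = 727.46 × 10⁶ N·mm.
M_n = 727.46 kN·m.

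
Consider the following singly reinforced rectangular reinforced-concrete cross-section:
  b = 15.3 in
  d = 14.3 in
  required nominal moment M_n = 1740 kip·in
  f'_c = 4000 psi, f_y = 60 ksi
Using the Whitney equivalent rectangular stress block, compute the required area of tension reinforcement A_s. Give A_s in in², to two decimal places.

A_s ≈ 2.23 in²

From M_n = 0.85 f'_c a b (d − a/2):
a = d − √(d² − 2M_n/(0.85 f'_c b)) = 14.3 − √(14.3² − 2 × 1740/(0.85 × 4 × 15.3)) = 2.570 in.
A_s = 0.85 f'_c a b / f_y = 0.85 × 4 × 2.570 × 15.3 / 60 = 2.228 in².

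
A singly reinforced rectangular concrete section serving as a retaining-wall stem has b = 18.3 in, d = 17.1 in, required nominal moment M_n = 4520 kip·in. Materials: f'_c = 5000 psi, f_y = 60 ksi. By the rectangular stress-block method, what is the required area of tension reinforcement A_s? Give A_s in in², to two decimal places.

A_s ≈ 4.96 in²

From M_n = 0.85 f'_c a b (d − a/2):
a = d − √(d² − 2M_n/(0.85 f'_c b)) = 17.1 − √(17.1² − 2 × 4520/(0.85 × 5 × 18.3)) = 3.827 in.
A_s = 0.85 f'_c a b / f_y = 0.85 × 5 × 3.827 × 18.3 / 60 = 4.961 in².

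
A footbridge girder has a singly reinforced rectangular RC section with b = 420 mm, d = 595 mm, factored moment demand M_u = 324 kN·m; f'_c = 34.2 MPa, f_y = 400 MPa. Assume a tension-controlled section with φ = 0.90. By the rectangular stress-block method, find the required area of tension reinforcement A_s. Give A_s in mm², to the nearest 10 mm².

A_s ≈ 1580 mm²

M_n = M_u/φ = 324/0.90 = 360 kN·m.
With M_n = 0.85 f'_c a b (d − a/2), solve the quadratic for a:
a = d − √(d² − 2M_n/(0.85 f'_c b)) = 595 − √(595² − 2 × 360×10⁶/(0.85 × 34.2 × 420)) = 51.81 mm.
A_s = 0.85 f'_c a b / f_y = 0.85 × 34.2 × 51.81 × 420 / 400 = 1581.4 mm².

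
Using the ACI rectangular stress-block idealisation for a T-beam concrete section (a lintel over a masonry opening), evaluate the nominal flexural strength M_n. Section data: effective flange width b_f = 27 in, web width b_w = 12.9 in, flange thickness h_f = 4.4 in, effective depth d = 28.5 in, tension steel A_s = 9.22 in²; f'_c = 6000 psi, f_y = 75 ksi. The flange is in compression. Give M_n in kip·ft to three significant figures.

Tension: T = A_s f_y = 9.22 × 75 = 691.5 kips.
Try a within the flange: a = T/(0.85 f'_c b_f) = 691.5/(0.85 × 6 × 27) = 5.022 in.
a = 5.022 > h_f = 4.4 in: the block extends into the web. Split into flange-overhang and web parts.
C_f = 0.85 f'_c (b_f − b_w) h_f = 0.85 × 6 × (27 − 12.9) × 4.4 = 316.4 kips.
Remaining web compression depth: a_w = (T − C_f)/(0.85 f'_c b_w) = (691.5 − 316.4)/(0.85 × 6 × 12.9) = 5.701 in.
M_n = C_f(d − h_f/2) + (T − C_f)(d − a_w/2) = 316.4 × (28.5 − 2.2) + 375.1 × (28.5 − 2.8505) = 8321.3 + 9621.1 = 17942.4 kip·in.
M_n = 17942.4/12 = 1495.20 kip·ft.

M_n ≈ 1500 kip·ft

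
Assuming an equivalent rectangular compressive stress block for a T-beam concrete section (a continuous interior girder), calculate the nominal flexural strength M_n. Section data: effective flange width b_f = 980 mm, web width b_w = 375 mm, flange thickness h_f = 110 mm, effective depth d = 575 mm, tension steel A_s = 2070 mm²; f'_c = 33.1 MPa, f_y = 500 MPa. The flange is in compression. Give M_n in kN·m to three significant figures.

M_n ≈ 576 kN·m

Tension: T = A_s f_y = 2070 × 500 = 1035000 N.
Try a within the flange: a = T/(0.85 f'_c b_f) = 1035000/(0.85 × 33.1 × 980) = 37.54 mm.
Since a = 37.54 ≤ h_f = 110 mm, the stress block lies entirely in the flange; analyse as a rectangular beam of width b_f.
M_n = T(d − a/2) = 1035000 × (575 − 18.77) = 575.70 × 10⁶ N·mm.
M_n = 575.70 kN·m.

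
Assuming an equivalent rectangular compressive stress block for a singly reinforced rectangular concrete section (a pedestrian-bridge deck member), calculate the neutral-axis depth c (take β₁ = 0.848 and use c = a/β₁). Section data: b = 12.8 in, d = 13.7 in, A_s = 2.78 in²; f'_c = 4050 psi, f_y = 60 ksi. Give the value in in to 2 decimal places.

c ≈ 4.46 in

T = A_s f_y = 2.78 × 60 = 166.8 kips.
a = T/(0.85 f'_c b) = 166.8/(0.85 × 4.05 × 12.8) = 3.7854 in.
With β₁ = 0.848, c = a/β₁ = 3.7854/0.848 = 4.46 in.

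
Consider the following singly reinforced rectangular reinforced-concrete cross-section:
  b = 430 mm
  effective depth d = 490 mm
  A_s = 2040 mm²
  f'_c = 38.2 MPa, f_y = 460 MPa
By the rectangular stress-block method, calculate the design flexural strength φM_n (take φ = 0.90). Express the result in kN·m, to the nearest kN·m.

φM_n ≈ 385 kN·m

T = A_s f_y = 2040 × 460 = 938400 N = 938.4 kN.
From C = T: a = T/(0.85 f'_c b) = 938400/(0.85 × 38.2 × 430) = 67.21 mm.
M_n = T(d − a/2) = 938.4 kN × (490 − 33.605) mm = 428.28 kN·m.
φM_n = 0.90 × 428.28 = 385.45 kN·m.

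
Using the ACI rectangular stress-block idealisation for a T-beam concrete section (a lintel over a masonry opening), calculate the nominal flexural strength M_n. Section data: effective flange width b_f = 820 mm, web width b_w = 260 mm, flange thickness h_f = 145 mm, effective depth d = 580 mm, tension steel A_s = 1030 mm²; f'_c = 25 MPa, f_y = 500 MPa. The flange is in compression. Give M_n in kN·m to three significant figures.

Tension: T = A_s f_y = 1030 × 500 = 515000 N.
Try a within the flange: a = T/(0.85 f'_c b_f) = 515000/(0.85 × 25 × 820) = 29.56 mm.
Since a = 29.56 ≤ h_f = 145 mm, the stress block lies entirely in the flange; analyse as a rectangular beam of width b_f.
M_n = T(d − a/2) = 515000 × (580 − 14.78) = 291.09 × 10⁶ N·mm.
M_n = 291.09 kN·m.

M_n ≈ 291 kN·m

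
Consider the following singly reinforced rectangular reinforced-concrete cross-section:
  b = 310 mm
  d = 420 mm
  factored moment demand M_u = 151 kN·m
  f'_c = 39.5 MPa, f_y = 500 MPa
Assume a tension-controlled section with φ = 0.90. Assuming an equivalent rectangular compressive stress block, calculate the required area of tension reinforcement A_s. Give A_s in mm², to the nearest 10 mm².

M_n = M_u/φ = 151/0.90 = 167.778 kN·m.
With M_n = 0.85 f'_c a b (d − a/2), solve the quadratic for a:
a = d − √(d² − 2M_n/(0.85 f'_c b)) = 420 − √(420² − 2 × 167.778×10⁶/(0.85 × 39.5 × 310)) = 40.32 mm.
A_s = 0.85 f'_c a b / f_y = 0.85 × 39.5 × 40.32 × 310 / 500 = 839.3 mm².

A_s ≈ 840 mm²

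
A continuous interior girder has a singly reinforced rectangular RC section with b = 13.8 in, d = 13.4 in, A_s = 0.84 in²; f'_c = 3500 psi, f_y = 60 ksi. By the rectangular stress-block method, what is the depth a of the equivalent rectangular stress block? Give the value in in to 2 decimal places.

T = A_s f_y = 0.84 × 60 = 50.4 kips.
a = T/(0.85 f'_c b) = 50.4/(0.85 × 3.5 × 13.8) = 1.23 in.

a ≈ 1.23 in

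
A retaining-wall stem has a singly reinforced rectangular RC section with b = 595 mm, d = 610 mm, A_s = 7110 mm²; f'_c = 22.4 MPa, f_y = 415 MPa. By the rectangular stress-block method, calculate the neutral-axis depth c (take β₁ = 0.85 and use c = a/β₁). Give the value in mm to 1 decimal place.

c ≈ 306.4 mm

T = A_s f_y = 7110 × 415 = 2950650 N = 2950.65 kN.
Setting C = 0.85 f'_c a b equal to T: a = 2950650/(0.85 × 22.4 × 595) = 260.456 mm.
With β₁ = 0.85, c = a/β₁ = 260.456/0.85 = 306.4 mm.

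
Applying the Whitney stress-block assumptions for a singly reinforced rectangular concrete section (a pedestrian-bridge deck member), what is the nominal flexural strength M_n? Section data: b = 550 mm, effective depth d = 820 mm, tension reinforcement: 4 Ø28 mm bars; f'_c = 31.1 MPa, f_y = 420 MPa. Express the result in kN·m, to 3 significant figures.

M_n ≈ 812 kN·m

A_s = 4 × 616 = 2464 mm².
T = A_s f_y = 2464 × 420 = 1034880 N = 1034.88 kN.
From C = T: a = T/(0.85 f'_c b) = 1034880/(0.85 × 31.1 × 550) = 71.18 mm.
M_n = T(d − a/2) = 1034.88 kN × (820 − 35.59) mm = 811.77 kN·m.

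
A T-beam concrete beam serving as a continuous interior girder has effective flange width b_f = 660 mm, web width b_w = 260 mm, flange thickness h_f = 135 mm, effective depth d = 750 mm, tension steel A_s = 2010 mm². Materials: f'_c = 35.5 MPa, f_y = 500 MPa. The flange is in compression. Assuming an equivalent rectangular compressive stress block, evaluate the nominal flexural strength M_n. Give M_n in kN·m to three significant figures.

Tension: T = A_s f_y = 2010 × 500 = 1005000 N.
Try a within the flange: a = T/(0.85 f'_c b_f) = 1005000/(0.85 × 35.5 × 660) = 50.46 mm.
Since a = 50.46 ≤ h_f = 135 mm, the stress block lies entirely in the flange; analyse as a rectangular beam of width b_f.
M_n = T(d − a/2) = 1005000 × (750 − 25.23) = 728.39 × 10⁶ N·mm.
M_n = 728.39 kN·m.

M_n ≈ 728 kN·m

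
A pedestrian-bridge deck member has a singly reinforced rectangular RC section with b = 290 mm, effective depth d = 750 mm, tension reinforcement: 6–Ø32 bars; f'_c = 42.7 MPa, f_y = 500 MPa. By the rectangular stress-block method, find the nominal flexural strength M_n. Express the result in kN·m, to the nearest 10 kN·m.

M_n ≈ 1530 kN·m

A_s = 6 × 804 = 4824 mm².
T = A_s f_y = 4824 × 500 = 2412000 N = 2412 kN.
From C = T: a = T/(0.85 f'_c b) = 2412000/(0.85 × 42.7 × 290) = 229.16 mm.
M_n = T(d − a/2) = 2412 kN × (750 − 114.58) mm = 1532.63 kN·m.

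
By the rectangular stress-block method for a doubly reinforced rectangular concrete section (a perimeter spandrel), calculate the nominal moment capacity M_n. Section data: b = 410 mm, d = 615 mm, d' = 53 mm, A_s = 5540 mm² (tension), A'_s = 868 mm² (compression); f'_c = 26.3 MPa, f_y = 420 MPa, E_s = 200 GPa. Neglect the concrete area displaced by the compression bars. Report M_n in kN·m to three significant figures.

Assume both tension and compression steel yield.
Net tension couple steel: A_s − A'_s = 4672 mm².
a = (A_s − A'_s) f_y / (0.85 f'_c b) = 1962240/(0.85 × 26.3 × 410) = 214.09 mm.
c = a/β₁ = 214.09/0.85 = 251.87 mm; ε'_s = 0.003(c − d')/c = 0.0024 ≥ f_y/E_s = 0.0021, so compression steel does yield.
M_n = (A_s − A'_s) f_y (d − a/2) + A'_s f_y (d − d') = [1962240 × (615 − 107.045) + 364560 × (615 − 53)] × 10⁻⁶ = 996.73 + 204.88 = 1201.61 kN·m.

M_n ≈ 1200 kN·m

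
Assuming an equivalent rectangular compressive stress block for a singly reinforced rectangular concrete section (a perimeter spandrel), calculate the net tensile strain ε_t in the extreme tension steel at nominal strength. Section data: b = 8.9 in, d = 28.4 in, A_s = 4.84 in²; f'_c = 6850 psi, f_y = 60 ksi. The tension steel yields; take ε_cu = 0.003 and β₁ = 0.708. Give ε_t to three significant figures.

ε_t ≈ 0.00776

a = A_s f_y/(0.85 f'_c b) = 5.604 in.
β₁ = 0.708, so c = a/β₁ = 5.604/0.708 = 7.915 in.
From the linear strain diagram with ε_cu = 0.003: ε_t = 0.003 (d − c)/c = 0.003 × (28.4 − 7.915)/7.915 = 0.00776.
Since ε_t ≥ 0.005, the section is tension-controlled.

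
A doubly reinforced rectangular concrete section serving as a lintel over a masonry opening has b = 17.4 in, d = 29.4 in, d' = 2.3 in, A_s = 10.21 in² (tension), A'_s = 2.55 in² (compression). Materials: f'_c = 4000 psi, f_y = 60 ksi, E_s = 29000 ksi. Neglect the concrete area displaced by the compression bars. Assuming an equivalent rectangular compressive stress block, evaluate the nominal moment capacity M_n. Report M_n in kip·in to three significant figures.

M_n ≈ 15900 kip·in

Assume both steels yield.
a = (A_s − A'_s) f_y/(0.85 f'_c b) = (10.21 − 2.55) × 60/(0.85 × 4 × 17.4) = 7.769 in.
c = a/β₁ = 7.769/0.85 = 9.140 in; ε'_s = 0.003(c − d')/c = 0.0022 ≥ ε_y = 0.0021, so the compression steel yields.
M_n = (A_s − A'_s) f_y (d − a/2) + A'_s f_y (d − d') = 459.6 × (29.4 − 3.8845) + 153 × (29.4 − 2.3) = 11726.9 + 4146.3 = 15873.2 kip·in.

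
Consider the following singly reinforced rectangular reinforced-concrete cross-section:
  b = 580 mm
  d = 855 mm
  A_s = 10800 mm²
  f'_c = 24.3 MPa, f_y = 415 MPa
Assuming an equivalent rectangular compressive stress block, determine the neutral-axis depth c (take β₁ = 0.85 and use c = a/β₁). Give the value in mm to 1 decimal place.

c ≈ 440.1 mm

T = A_s f_y = 10800 × 415 = 4482000 N = 4482 kN.
Setting C = 0.85 f'_c a b equal to T: a = 4482000/(0.85 × 24.3 × 580) = 374.127 mm.
With β₁ = 0.85, c = a/β₁ = 374.127/0.85 = 440.1 mm.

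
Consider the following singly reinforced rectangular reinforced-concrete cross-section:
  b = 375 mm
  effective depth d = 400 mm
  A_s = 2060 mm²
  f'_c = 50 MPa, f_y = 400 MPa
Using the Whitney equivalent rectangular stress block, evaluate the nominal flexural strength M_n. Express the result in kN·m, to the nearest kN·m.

M_n ≈ 308 kN·m

T = A_s f_y = 2060 × 400 = 824000 N = 824 kN.
From C = T: a = T/(0.85 f'_c b) = 824000/(0.85 × 50 × 375) = 51.70 mm.
M_n = T(d − a/2) = 824 kN × (400 − 25.85) mm = 308.30 kN·m.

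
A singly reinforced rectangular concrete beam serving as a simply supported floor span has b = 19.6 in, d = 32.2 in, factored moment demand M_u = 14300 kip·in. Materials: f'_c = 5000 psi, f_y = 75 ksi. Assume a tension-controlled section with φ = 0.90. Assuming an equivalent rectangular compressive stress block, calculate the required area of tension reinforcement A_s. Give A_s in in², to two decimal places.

A_s ≈ 7.33 in²

M_n = M_u/φ = 14300/0.90 = 15888.9 kip·in.
From M_n = 0.85 f'_c a b (d − a/2):
a = d − √(d² − 2M_n/(0.85 f'_c b)) = 32.2 − √(32.2² − 2 × 15888.9/(0.85 × 5 × 19.6)) = 6.600 in.
A_s = 0.85 f'_c a b / f_y = 0.85 × 5 × 6.600 × 19.6 / 75 = 7.330 in².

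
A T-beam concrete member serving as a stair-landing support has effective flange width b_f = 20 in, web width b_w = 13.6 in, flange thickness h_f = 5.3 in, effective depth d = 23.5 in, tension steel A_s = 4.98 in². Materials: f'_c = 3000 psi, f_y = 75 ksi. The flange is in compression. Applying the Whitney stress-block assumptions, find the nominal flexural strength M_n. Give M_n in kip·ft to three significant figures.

Tension: T = A_s f_y = 4.98 × 75 = 373.5 kips.
Try a within the flange: a = T/(0.85 f'_c b_f) = 373.5/(0.85 × 3 × 20) = 7.324 in.
a = 7.324 > h_f = 5.3 in: the block extends into the web. Split into flange-overhang and web parts.
C_f = 0.85 f'_c (b_f − b_w) h_f = 0.85 × 3 × (20 − 13.6) × 5.3 = 86.5 kips.
Remaining web compression depth: a_w = (T − C_f)/(0.85 f'_c b_w) = (373.5 − 86.5)/(0.85 × 3 × 13.6) = 8.276 in.
M_n = C_f(d − h_f/2) + (T − C_f)(d − a_w/2) = 86.5 × (23.5 − 2.65) + 287 × (23.5 − 4.138) = 1803.5 + 5556.9 = 7360.4 kip·in.
M_n = 7360.4/12 = 613.37 kip·ft.

M_n ≈ 613 kip·ft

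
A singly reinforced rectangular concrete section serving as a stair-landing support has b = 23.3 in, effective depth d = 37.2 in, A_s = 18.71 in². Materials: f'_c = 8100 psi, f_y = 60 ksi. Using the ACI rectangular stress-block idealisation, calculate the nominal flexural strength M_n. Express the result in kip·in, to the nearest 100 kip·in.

T = A_s f_y = 18.71 × 60 = 1122.6 kips.
a = T/(0.85 f'_c b) = 1122.6/(0.85 × 8.1 × 23.3) = 6.998 in.
M_n = T(d − a/2) = 1122.6 × (37.2 − 3.499) = 37832.7 kip·in.

M_n ≈ 37800 kip·in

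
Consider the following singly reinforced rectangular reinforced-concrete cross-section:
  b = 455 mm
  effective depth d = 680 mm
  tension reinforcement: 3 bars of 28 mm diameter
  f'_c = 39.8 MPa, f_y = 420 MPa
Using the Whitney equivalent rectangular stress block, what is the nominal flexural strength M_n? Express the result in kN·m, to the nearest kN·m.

A_s = 3 × 616 = 1848 mm².
T = A_s f_y = 1848 × 420 = 776160 N = 776.16 kN.
From C = T: a = T/(0.85 f'_c b) = 776160/(0.85 × 39.8 × 455) = 50.42 mm.
M_n = T(d − a/2) = 776.16 kN × (680 − 25.21) mm = 508.22 kN·m.

M_n ≈ 508 kN·m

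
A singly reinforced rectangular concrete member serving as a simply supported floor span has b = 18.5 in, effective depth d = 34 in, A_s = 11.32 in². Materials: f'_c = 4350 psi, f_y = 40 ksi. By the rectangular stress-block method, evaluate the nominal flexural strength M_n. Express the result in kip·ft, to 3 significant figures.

T = A_s f_y = 11.32 × 40 = 452.8 kips.
a = T/(0.85 f'_c b) = 452.8/(0.85 × 4.35 × 18.5) = 6.620 in.
M_n = T(d − a/2) = 452.8 × (34 − 3.31) = 13896.4 kip·in = 13896.4/12 = 1158.03 kip·ft.

M_n ≈ 1160 kip·ft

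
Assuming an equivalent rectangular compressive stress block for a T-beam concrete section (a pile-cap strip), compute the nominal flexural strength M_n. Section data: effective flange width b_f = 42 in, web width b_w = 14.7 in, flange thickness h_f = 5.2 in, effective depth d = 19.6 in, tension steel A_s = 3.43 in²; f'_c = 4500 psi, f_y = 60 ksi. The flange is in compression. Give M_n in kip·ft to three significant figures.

Tension: T = A_s f_y = 3.43 × 60 = 205.8 kips.
Try a within the flange: a = T/(0.85 f'_c b_f) = 205.8/(0.85 × 4.5 × 42) = 1.281 in.
Since a = 1.281 ≤ h_f = 5.2 in, the stress block lies entirely in the flange; analyse as a rectangular beam of width b_f.
M_n = T(d − a/2) = 205.8 × (19.6 − 0.6405) = 3901.9 kip·in.
M_n = 3901.9/12 = 325.16 kip·ft.

M_n ≈ 325 kip·ft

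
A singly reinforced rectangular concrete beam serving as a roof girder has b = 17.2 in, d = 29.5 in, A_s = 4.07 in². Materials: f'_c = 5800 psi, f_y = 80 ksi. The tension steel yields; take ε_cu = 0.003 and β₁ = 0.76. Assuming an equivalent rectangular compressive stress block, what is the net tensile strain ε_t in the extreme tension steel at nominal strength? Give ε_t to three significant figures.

ε_t ≈ 0.0145

a = A_s f_y/(0.85 f'_c b) = 3.840 in.
β₁ = 0.76, so c = a/β₁ = 3.840/0.76 = 5.053 in.
From the linear strain diagram with ε_cu = 0.003: ε_t = 0.003 (d − c)/c = 0.003 × (29.5 − 5.053)/5.053 = 0.0145.
Since ε_t ≥ 0.005, the section is tension-controlled.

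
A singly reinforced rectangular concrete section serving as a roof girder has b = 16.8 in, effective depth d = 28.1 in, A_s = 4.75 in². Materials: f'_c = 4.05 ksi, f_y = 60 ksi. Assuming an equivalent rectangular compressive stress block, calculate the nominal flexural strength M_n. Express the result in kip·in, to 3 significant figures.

M_n ≈ 7310 kip·in

T = A_s f_y = 4.75 × 60 = 285 kips.
a = T/(0.85 f'_c b) = 285/(0.85 × 4.05 × 16.8) = 4.928 in.
M_n = T(d − a/2) = 285 × (28.1 − 2.464) = 7306.3 kip·in.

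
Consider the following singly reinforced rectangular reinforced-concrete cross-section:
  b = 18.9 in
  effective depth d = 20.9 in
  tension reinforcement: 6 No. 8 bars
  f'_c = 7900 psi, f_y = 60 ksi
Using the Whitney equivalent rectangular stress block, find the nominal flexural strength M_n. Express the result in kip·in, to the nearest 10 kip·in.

M_n ≈ 5630 kip·in

A_s = 6 × 0.79 = 4.74 in².
T = A_s f_y = 4.74 × 60 = 284.4 kips.
a = T/(0.85 f'_c b) = 284.4/(0.85 × 7.9 × 18.9) = 2.241 in.
M_n = T(d − a/2) = 284.4 × (20.9 − 1.1205) = 5625.3 kip·in.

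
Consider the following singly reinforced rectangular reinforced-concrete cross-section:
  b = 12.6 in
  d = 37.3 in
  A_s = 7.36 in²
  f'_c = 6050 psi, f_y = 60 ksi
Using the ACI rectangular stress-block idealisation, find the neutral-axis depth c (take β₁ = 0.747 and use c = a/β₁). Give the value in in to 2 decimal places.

T = A_s f_y = 7.36 × 60 = 441.6 kips.
a = T/(0.85 f'_c b) = 441.6/(0.85 × 6.05 × 12.6) = 6.8153 in.
With β₁ = 0.747, c = a/β₁ = 6.8153/0.747 = 9.12 in.

c ≈ 9.12 in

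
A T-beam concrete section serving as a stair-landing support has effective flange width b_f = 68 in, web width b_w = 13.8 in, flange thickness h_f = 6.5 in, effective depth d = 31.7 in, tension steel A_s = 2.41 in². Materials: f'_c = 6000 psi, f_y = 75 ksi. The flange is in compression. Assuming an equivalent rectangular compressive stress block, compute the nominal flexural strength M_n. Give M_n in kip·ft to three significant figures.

Tension: T = A_s f_y = 2.41 × 75 = 180.75 kips.
Try a within the flange: a = T/(0.85 f'_c b_f) = 180.75/(0.85 × 6 × 68) = 0.521 in.
Since a = 0.521 ≤ h_f = 6.5 in, the stress block lies entirely in the flange; analyse as a rectangular beam of width b_f.
M_n = T(d − a/2) = 180.75 × (31.7 − 0.2605) = 5682.7 kip·in.
M_n = 5682.7/12 = 473.56 kip·ft.

M_n ≈ 474 kip·ft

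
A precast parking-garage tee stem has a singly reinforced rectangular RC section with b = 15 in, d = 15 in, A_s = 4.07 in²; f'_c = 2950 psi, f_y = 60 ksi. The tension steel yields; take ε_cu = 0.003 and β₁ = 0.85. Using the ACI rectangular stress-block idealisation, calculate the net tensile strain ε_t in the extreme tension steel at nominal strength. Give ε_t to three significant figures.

ε_t ≈ 0.00289

a = A_s f_y/(0.85 f'_c b) = 6.493 in.
β₁ = 0.85, so c = a/β₁ = 6.493/0.85 = 7.639 in.
From the linear strain diagram with ε_cu = 0.003: ε_t = 0.003 (d − c)/c = 0.003 × (15 − 7.639)/7.639 = 0.00289.
ε_t < 0.004 — the section is over-reinforced for flexure under ACI limits.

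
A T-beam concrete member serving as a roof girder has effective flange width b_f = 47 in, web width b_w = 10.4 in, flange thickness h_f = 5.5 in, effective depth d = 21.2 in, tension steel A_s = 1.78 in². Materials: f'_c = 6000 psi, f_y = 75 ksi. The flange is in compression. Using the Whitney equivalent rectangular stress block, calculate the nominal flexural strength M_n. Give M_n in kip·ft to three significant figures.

Tension: T = A_s f_y = 1.78 × 75 = 133.5 kips.
Try a within the flange: a = T/(0.85 f'_c b_f) = 133.5/(0.85 × 6 × 47) = 0.557 in.
Since a = 0.557 ≤ h_f = 5.5 in, the stress block lies entirely in the flange; analyse as a rectangular beam of width b_f.
M_n = T(d − a/2) = 133.5 × (21.2 − 0.2785) = 2793.0 kip·in.
M_n = 2793.0/12 = 232.75 kip·ft.

M_n ≈ 233 kip·ft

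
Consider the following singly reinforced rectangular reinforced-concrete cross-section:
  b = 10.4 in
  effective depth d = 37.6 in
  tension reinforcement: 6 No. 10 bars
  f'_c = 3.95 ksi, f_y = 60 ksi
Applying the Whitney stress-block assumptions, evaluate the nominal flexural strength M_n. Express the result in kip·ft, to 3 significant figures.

M_n ≈ 1180 kip·ft

A_s = 6 × 1.27 = 7.62 in².
T = A_s f_y = 7.62 × 60 = 457.2 kips.
a = T/(0.85 f'_c b) = 457.2/(0.85 × 3.95 × 10.4) = 13.094 in.
M_n = T(d − a/2) = 457.2 × (37.6 − 6.547) = 14197.4 kip·in = 14197.4/12 = 1183.12 kip·ft.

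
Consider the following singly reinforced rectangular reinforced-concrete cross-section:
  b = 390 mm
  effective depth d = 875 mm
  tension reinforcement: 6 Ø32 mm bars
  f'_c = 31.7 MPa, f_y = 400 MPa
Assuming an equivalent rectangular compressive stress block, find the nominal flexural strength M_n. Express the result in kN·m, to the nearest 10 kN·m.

A_s = 6 × 804 = 4824 mm².
T = A_s f_y = 4824 × 400 = 1929600 N = 1929.6 kN.
From C = T: a = T/(0.85 f'_c b) = 1929600/(0.85 × 31.7 × 390) = 183.62 mm.
M_n = T(d − a/2) = 1929.6 kN × (875 − 91.81) mm = 1511.24 kN·m.

M_n ≈ 1510 kN·m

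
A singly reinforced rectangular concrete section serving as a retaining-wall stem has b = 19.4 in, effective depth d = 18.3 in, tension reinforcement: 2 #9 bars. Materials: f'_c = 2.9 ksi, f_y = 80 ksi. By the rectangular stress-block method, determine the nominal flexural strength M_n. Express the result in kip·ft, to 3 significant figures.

M_n ≈ 222 kip·ft

A_s = 2 × 1 = 2 in².
T = A_s f_y = 2 × 80 = 160 kips.
a = T/(0.85 f'_c b) = 160/(0.85 × 2.9 × 19.4) = 3.346 in.
M_n = T(d − a/2) = 160 × (18.3 − 1.673) = 2660.3 kip·in = 2660.3/12 = 221.69 kip·ft.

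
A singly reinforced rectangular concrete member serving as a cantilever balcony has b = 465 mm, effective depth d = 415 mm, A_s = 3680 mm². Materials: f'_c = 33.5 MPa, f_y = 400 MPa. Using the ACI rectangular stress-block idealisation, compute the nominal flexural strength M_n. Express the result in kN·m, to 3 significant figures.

M_n ≈ 529 kN·m

T = A_s f_y = 3680 × 400 = 1472000 N = 1472 kN.
From C = T: a = T/(0.85 f'_c b) = 1472000/(0.85 × 33.5 × 465) = 111.17 mm.
M_n = T(d − a/2) = 1472 kN × (415 − 55.585) mm = 529.06 kN·m.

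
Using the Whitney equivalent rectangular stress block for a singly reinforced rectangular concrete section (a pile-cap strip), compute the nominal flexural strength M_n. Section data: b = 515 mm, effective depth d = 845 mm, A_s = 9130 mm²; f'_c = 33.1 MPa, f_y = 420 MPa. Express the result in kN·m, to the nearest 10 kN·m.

M_n ≈ 2730 kN·m

T = A_s f_y = 9130 × 420 = 3834600 N = 3834.6 kN.
From C = T: a = T/(0.85 f'_c b) = 3834600/(0.85 × 33.1 × 515) = 264.65 mm.
M_n = T(d − a/2) = 3834.6 kN × (845 − 132.325) mm = 2732.82 kN·m.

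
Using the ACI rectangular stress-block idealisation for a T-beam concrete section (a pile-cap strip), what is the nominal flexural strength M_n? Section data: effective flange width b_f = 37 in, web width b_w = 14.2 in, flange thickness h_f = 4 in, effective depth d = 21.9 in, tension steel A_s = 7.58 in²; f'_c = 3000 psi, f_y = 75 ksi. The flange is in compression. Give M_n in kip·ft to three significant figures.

Tension: T = A_s f_y = 7.58 × 75 = 568.5 kips.
Try a within the flange: a = T/(0.85 f'_c b_f) = 568.5/(0.85 × 3 × 37) = 6.025 in.
a = 6.025 > h_f = 4 in: the block extends into the web. Split into flange-overhang and web parts.
C_f = 0.85 f'_c (b_f − b_w) h_f = 0.85 × 3 × (37 − 14.2) × 4 = 232.6 kips.
Remaining web compression depth: a_w = (T − C_f)/(0.85 f'_c b_w) = (568.5 − 232.6)/(0.85 × 3 × 14.2) = 9.276 in.
M_n = C_f(d − h_f/2) + (T − C_f)(d − a_w/2) = 232.6 × (21.9 − 2) + 335.9 × (21.9 − 4.638) = 4628.7 + 5798.3 = 10427.0 kip·in.
M_n = 10427.0/12 = 868.92 kip·ft.

M_n ≈ 869 kip·ft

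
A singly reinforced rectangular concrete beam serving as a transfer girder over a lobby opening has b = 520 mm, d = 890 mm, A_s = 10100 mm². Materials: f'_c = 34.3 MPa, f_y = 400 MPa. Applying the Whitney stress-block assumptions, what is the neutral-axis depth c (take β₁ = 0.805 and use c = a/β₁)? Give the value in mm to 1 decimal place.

c ≈ 331.0 mm

T = A_s f_y = 10100 × 400 = 4040000 N = 4040 kN.
Setting C = 0.85 f'_c a b equal to T: a = 4040000/(0.85 × 34.3 × 520) = 266.480 mm.
With β₁ = 0.805, c = a/β₁ = 266.480/0.805 = 331.0 mm.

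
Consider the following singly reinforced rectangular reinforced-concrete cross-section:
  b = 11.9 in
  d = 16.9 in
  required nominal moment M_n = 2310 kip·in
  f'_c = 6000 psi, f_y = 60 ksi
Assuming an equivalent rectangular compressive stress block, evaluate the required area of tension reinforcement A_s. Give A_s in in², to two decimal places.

From M_n = 0.85 f'_c a b (d − a/2):
a = d − √(d² − 2M_n/(0.85 f'_c b)) = 16.9 − √(16.9² − 2 × 2310/(0.85 × 6 × 11.9)) = 2.426 in.
A_s = 0.85 f'_c a b / f_y = 0.85 × 6 × 2.426 × 11.9 / 60 = 2.454 in².

A_s ≈ 2.45 in²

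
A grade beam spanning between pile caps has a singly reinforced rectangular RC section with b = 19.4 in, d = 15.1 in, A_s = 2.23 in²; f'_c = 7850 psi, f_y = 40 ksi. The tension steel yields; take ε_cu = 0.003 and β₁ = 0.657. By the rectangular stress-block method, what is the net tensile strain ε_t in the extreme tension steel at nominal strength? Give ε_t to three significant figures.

ε_t ≈ 0.0402

a = A_s f_y/(0.85 f'_c b) = 0.689 in.
β₁ = 0.657, so c = a/β₁ = 0.689/0.657 = 1.049 in.
From the linear strain diagram with ε_cu = 0.003: ε_t = 0.003 (d − c)/c = 0.003 × (15.1 − 1.049)/1.049 = 0.0402.
Since ε_t ≥ 0.005, the section is tension-controlled.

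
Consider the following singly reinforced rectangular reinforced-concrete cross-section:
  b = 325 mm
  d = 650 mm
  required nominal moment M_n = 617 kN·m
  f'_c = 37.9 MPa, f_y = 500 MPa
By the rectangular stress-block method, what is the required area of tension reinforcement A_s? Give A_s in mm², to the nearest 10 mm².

With M_n = 0.85 f'_c a b (d − a/2), solve the quadratic for a:
a = d − √(d² − 2M_n/(0.85 f'_c b)) = 650 − √(650² − 2 × 617×10⁶/(0.85 × 37.9 × 325)) = 98.06 mm.
A_s = 0.85 f'_c a b / f_y = 0.85 × 37.9 × 98.06 × 325 / 500 = 2053.4 mm².

A_s ≈ 2050 mm²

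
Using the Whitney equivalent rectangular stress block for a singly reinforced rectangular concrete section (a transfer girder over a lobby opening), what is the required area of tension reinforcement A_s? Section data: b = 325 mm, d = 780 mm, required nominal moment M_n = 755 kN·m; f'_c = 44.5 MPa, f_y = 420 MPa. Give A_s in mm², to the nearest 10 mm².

With M_n = 0.85 f'_c a b (d − a/2), solve the quadratic for a:
a = d − √(d² − 2M_n/(0.85 f'_c b)) = 780 − √(780² − 2 × 755×10⁶/(0.85 × 44.5 × 325)) = 83.17 mm.
A_s = 0.85 f'_c a b / f_y = 0.85 × 44.5 × 83.17 × 325 / 420 = 2434.3 mm².

A_s ≈ 2430 mm²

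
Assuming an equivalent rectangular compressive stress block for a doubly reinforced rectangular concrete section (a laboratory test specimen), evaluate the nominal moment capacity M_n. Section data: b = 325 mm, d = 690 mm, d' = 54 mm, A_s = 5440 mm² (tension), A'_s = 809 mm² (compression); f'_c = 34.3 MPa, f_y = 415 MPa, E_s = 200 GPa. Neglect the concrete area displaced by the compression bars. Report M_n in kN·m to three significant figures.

M_n ≈ 1340 kN·m

Assume both tension and compression steel yield.
Net tension couple steel: A_s − A'_s = 4631 mm².
a = (A_s − A'_s) f_y / (0.85 f'_c b) = 1921865/(0.85 × 34.3 × 325) = 202.83 mm.
c = a/β₁ = 202.83/0.805 = 251.96 mm; ε'_s = 0.003(c − d')/c = 0.0024 ≥ f_y/E_s = 0.0021, so compression steel does yield.
M_n = (A_s − A'_s) f_y (d − a/2) + A'_s f_y (d − d') = [1921865 × (690 − 101.415) + 335735 × (690 − 54)] × 10⁻⁶ = 1131.18 + 213.53 = 1344.71 kN·m.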